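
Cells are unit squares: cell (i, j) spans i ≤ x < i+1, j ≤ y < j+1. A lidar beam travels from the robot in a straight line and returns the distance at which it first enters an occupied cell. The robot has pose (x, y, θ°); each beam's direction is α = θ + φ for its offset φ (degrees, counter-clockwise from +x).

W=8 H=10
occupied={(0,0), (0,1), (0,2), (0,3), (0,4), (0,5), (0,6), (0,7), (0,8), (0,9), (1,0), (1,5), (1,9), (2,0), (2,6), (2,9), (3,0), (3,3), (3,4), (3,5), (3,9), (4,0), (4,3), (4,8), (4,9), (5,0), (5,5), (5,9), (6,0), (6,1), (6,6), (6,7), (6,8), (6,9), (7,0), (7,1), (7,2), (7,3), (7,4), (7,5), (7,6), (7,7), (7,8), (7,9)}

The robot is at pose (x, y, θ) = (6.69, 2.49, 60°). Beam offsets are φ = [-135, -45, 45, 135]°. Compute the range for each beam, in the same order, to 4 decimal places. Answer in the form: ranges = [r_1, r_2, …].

ranges = [0.5073, 0.3209, 2.6660, 5.7569]

beam 1: φ=-135°, α=285°
  cosα=0.2588 sinα=-0.9659 | (6,2) | tMaxX 1.1977 tMaxY 0.5073 | tΔX 3.8637 tΔY 1.0353
    t=0.5073 [y] (6,1) — stop
  → r_1 = 0.5073
beam 2: φ=-45°, α=15°
  cosα=0.9659 sinα=0.2588 | (6,2) | tMaxX 0.3209 tMaxY 1.9705 | tΔX 1.0353 tΔY 3.8637
    t=0.3209 [x] (7,2) — stop
  → r_2 = 0.3209
beam 3: φ=45°, α=105°
  cosα=-0.2588 sinα=0.9659 | (6,2) | tMaxX 2.6660 tMaxY 0.5280 | tΔX 3.8637 tΔY 1.0353
    t=0.5280 [y] (6,3)
    t=1.5633 [y] (6,4)
    t=2.5985 [y] (6,5)
    t=2.6660 [x] (5,5) — stop
  → r_3 = 2.6660
beam 4: φ=135°, α=195°
  cosα=-0.9659 sinα=-0.2588 | (6,2) | tMaxX 0.7143 tMaxY 1.8932 | tΔX 1.0353 tΔY 3.8637
    t=0.7143 [x] (5,2)
    t=1.7496 [x] (4,2)
    t=1.8932 [y] (4,1)
    t=2.7849 [x] (3,1)
    t=3.8202 [x] (2,1)
    t=4.8554 [x] (1,1)
    t=5.7569 [y] (1,0) — stop
  → r_4 = 5.7569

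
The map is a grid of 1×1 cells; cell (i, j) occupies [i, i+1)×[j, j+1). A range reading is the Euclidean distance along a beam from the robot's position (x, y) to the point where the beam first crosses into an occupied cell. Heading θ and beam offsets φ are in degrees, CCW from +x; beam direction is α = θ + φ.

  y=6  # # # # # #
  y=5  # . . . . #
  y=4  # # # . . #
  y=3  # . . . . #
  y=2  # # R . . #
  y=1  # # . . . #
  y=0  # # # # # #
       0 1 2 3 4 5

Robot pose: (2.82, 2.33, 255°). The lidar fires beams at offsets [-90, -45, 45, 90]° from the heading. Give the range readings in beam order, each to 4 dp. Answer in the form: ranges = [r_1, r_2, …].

ranges = [0.8489, 0.9469, 1.5358, 2.2569]

beam 1: φ=-90°, α=165°
  d=(-0.9659,0.2588)  start (2,2)  tX=0.8489 tY=2.5887  stride 1/|dx|=1.0353 1/|dy|=3.8637
    cross x-line → (1,2), t=0.8489 (wall)
  → r_1 = 0.8489
beam 2: φ=-45°, α=210°
  d=(-0.8660,-0.5000)  start (2,2)  tX=0.9469 tY=0.6600  stride 1/|dx|=1.1547 1/|dy|=2.0000
    cross y-line → (2,1), t=0.6600
    cross x-line → (1,1), t=0.9469 (wall)
  → r_2 = 0.9469
beam 3: φ=45°, α=300°
  d=(0.5000,-0.8660)  start (2,2)  tX=0.3600 tY=0.3811  stride 1/|dx|=2.0000 1/|dy|=1.1547
    cross x-line → (3,2), t=0.3600
    cross y-line → (3,1), t=0.3811
    cross y-line → (3,0), t=1.5358 (wall)
  → r_3 = 1.5358
beam 4: φ=90°, α=345°
  d=(0.9659,-0.2588)  start (2,2)  tX=0.1863 tY=1.2750  stride 1/|dx|=1.0353 1/|dy|=3.8637
    cross x-line → (3,2), t=0.1863
    cross x-line → (4,2), t=1.2216
    cross y-line → (4,1), t=1.2750
    cross x-line → (5,1), t=2.2569 (wall)
  → r_4 = 2.2569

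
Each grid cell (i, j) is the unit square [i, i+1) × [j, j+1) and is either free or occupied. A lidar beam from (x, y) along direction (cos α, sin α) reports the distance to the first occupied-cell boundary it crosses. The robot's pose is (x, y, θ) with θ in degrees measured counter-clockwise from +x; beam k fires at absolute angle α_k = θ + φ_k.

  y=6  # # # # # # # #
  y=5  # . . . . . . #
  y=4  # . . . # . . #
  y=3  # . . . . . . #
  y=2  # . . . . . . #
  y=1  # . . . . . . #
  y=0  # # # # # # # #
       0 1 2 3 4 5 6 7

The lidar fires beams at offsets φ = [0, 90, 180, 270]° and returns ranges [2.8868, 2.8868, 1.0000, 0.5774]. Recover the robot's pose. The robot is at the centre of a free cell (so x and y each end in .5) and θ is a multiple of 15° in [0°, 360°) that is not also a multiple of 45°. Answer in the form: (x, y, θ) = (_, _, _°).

(x, y, θ) = (1.5, 3.5, 300°)

The pose lattice has 29·16 = 464 candidates. Test each by forward raycasting.
  (2.5, 1.5, 15°): beam 1 = 4.6587 ≠ 2.8868 ✗
  (2.5, 5.5, 120°): beam 1 = 0.5774 ≠ 2.8868 ✗
  (4.5, 1.5, 345°): beam 1 = 1.9319 ≠ 2.8868 ✗
  …
  (1.5, 3.5, 300°): r_1=2.8868, r_2=2.8868, r_3=1.0000, r_4=0.5774 — all match ✓
Unique over the lattice → pose = (1.5, 3.5, 300°).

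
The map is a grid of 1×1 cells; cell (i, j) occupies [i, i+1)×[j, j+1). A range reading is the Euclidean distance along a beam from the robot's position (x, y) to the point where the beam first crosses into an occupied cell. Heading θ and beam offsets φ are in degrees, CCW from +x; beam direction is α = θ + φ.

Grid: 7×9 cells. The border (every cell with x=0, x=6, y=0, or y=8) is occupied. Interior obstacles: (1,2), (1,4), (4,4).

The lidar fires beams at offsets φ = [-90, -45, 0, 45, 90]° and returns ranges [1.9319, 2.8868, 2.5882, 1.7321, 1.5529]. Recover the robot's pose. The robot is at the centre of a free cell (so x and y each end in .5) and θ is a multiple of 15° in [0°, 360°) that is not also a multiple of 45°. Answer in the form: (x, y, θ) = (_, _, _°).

(x, y, θ) = (3.5, 6.5, 15°)

The pose lattice has 32·16 = 512 candidates. Test each by forward raycasting.
  (4.5, 5.5, 330°): beam 1 = 0.5774 ≠ 1.9319 ✗
  (4.5, 7.5, 255°): beam 2 = 4.0415 ≠ 2.8868 ✗
  (2.5, 1.5, 15°): beam 1 = 0.5176 ≠ 1.9319 ✗
  …
  (3.5, 6.5, 15°): r_1=1.9319, r_2=2.8868, r_3=2.5882, r_4=1.7321, r_5=1.5529 — all match ✓
Only this pose fits every beam.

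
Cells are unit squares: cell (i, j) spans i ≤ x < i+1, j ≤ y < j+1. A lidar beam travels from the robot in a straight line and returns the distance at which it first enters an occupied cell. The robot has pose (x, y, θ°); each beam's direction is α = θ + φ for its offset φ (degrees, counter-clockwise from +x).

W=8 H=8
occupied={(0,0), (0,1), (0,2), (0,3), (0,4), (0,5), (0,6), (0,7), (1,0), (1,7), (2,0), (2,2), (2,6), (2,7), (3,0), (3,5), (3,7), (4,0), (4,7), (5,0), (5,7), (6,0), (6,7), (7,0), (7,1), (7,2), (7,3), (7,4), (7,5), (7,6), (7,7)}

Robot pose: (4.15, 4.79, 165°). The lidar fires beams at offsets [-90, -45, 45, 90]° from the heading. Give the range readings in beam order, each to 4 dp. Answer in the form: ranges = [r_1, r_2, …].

beam 1: φ=-90°, α=75°
  cosα=0.2588 sinα=0.9659 | (4,4) | tMaxX 3.2841 tMaxY 0.2174 | tΔX 3.8637 tΔY 1.0353
    t=0.2174 [y] (4,5)
    t=1.2527 [y] (4,6)
    t=2.2880 [y] (4,7) — stop
  → r_1 = 2.2880
beam 2: φ=-45°, α=120°
  cosα=-0.5000 sinα=0.8660 | (4,4) | tMaxX 0.3000 tMaxY 0.2425 | tΔX 2.0000 tΔY 1.1547
    t=0.2425 [y] (4,5)
    t=0.3000 [x] (3,5) — stop
  → r_2 = 0.3000
beam 3: φ=45°, α=210°
  cosα=-0.8660 sinα=-0.5000 | (4,4) | tMaxX 0.1732 tMaxY 1.5800 | tΔX 1.1547 tΔY 2.0000
    t=0.1732 [x] (3,4)
    t=1.3279 [x] (2,4)
    t=1.5800 [y] (2,3)
    t=2.4826 [x] (1,3)
    t=3.5800 [y] (1,2)
    t=3.6373 [x] (0,2) — stop
  → r_3 = 3.6373
beam 4: φ=90°, α=255°
  cosα=-0.2588 sinα=-0.9659 | (4,4) | tMaxX 0.5796 tMaxY 0.8179 | tΔX 3.8637 tΔY 1.0353
    t=0.5796 [x] (3,4)
    t=0.8179 [y] (3,3)
    t=1.8531 [y] (3,2)
    t=2.8884 [y] (3,1)
    t=3.9237 [y] (3,0) — stop
  → r_4 = 3.9237

ranges = [2.2880, 0.3000, 3.6373, 3.9237]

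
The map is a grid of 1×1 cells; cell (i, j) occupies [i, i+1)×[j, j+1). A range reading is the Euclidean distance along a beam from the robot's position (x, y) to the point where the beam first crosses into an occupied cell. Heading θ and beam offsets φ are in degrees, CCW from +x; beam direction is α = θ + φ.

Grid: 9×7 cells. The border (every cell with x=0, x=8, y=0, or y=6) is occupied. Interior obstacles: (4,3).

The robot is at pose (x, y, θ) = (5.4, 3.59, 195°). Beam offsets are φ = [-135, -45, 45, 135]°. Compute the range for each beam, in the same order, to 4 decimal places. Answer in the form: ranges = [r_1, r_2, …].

ranges = [2.7828, 0.4619, 2.9907, 3.0022]

beam 1: φ=-135°, α=60°
  cosα=0.5000 sinα=0.8660 | (5,3) | tMaxX 1.2000 tMaxY 0.4734 | tΔX 2.0000 tΔY 1.1547
    t=0.4734 [y] (5,4)
    t=1.2000 [x] (6,4)
    t=1.6281 [y] (6,5)
    t=2.7828 [y] (6,6) — stop
  → r_1 = 2.7828
beam 2: φ=-45°, α=150°
  cosα=-0.8660 sinα=0.5000 | (5,3) | tMaxX 0.4619 tMaxY 0.8200 | tΔX 1.1547 tΔY 2.0000
    t=0.4619 [x] (4,3) — stop
  → r_2 = 0.4619
beam 3: φ=45°, α=240°
  cosα=-0.5000 sinα=-0.8660 | (5,3) | tMaxX 0.8000 tMaxY 0.6813 | tΔX 2.0000 tΔY 1.1547
    t=0.6813 [y] (5,2)
    t=0.8000 [x] (4,2)
    t=1.8360 [y] (4,1)
    t=2.8000 [x] (3,1)
    t=2.9907 [y] (3,0) — stop
  → r_3 = 2.9907
beam 4: φ=135°, α=330°
  cosα=0.8660 sinα=-0.5000 | (5,3) | tMaxX 0.6928 tMaxY 1.1800 | tΔX 1.1547 tΔY 2.0000
    t=0.6928 [x] (6,3)
    t=1.1800 [y] (6,2)
    t=1.8475 [x] (7,2)
    t=3.0022 [x] (8,2) — stop
  → r_4 = 3.0022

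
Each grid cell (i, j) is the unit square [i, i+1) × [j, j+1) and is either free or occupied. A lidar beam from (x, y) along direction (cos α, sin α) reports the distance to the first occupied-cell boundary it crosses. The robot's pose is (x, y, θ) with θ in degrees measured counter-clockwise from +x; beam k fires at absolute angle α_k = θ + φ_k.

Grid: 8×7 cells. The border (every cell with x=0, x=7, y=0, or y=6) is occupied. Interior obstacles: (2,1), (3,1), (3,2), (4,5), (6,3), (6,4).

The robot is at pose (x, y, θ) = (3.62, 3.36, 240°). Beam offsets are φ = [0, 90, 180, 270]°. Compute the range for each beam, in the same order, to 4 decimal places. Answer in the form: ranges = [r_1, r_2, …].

beam 1: φ=0°, α=240°
  cosα=-0.5000 sinα=-0.8660 | (3,3) | tMaxX 1.2400 tMaxY 0.4157 | tΔX 2.0000 tΔY 1.1547
    t=0.4157 [y] (3,2) — stop
  → r_1 = 0.4157
beam 2: φ=90°, α=330°
  cosα=0.8660 sinα=-0.5000 | (3,3) | tMaxX 0.4388 tMaxY 0.7200 | tΔX 1.1547 tΔY 2.0000
    t=0.4388 [x] (4,3)
    t=0.7200 [y] (4,2)
    t=1.5935 [x] (5,2)
    t=2.7200 [y] (5,1)
    t=2.7482 [x] (6,1)
    t=3.9029 [x] (7,1) — stop
  → r_2 = 3.9029
beam 3: φ=180°, α=60°
  cosα=0.5000 sinα=0.8660 | (3,3) | tMaxX 0.7600 tMaxY 0.7390 | tΔX 2.0000 tΔY 1.1547
    t=0.7390 [y] (3,4)
    t=0.7600 [x] (4,4)
    t=1.8937 [y] (4,5) — stop
  → r_3 = 1.8937
beam 4: φ=270°, α=150°
  cosα=-0.8660 sinα=0.5000 | (3,3) | tMaxX 0.7159 tMaxY 1.2800 | tΔX 1.1547 tΔY 2.0000
    t=0.7159 [x] (2,3)
    t=1.2800 [y] (2,4)
    t=1.8706 [x] (1,4)
    t=3.0253 [x] (0,4) — stop
  → r_4 = 3.0253

ranges = [0.4157, 3.9029, 1.8937, 3.0253]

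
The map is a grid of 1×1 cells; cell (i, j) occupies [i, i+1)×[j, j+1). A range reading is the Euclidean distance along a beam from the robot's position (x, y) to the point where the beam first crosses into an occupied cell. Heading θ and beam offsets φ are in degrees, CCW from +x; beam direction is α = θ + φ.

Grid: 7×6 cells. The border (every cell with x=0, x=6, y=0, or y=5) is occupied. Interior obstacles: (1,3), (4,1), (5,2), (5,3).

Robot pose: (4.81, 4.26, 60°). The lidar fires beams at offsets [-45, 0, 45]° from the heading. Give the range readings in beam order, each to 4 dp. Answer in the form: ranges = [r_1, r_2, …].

beam 1: φ=-45°, α=15°
  direction (0.9659, 0.2588); cell (4,4); t to first gridline: x 0.1967, y 2.8591 (then +1.0353 / +3.8637)
    (5,4) via x @ 0.1967
    (6,4) via x @ 1.2320  # hit
  → r_1 = 1.2320
beam 2: φ=0°, α=60°
  direction (0.5000, 0.8660); cell (4,4); t to first gridline: x 0.3800, y 0.8545 (then +2.0000 / +1.1547)
    (5,4) via x @ 0.3800
    (5,5) via y @ 0.8545  # hit
  → r_2 = 0.8545
beam 3: φ=45°, α=105°
  direction (-0.2588, 0.9659); cell (4,4); t to first gridline: x 3.1296, y 0.7661 (then +3.8637 / +1.0353)
    (4,5) via y @ 0.7661  # hit
  → r_3 = 0.7661

ranges = [1.2320, 0.8545, 0.7661]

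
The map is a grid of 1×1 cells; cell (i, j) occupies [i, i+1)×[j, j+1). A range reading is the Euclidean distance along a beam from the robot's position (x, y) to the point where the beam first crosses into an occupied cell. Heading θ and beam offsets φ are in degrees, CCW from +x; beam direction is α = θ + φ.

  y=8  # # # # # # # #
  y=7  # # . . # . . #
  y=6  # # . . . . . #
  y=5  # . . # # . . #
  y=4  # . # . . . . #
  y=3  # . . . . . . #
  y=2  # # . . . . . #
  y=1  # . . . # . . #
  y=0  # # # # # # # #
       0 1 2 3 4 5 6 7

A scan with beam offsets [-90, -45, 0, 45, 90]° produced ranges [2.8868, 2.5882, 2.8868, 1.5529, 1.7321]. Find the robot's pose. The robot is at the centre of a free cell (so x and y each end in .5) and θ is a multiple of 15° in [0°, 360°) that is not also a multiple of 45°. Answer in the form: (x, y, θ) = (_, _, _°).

The pose lattice has 34·16 = 544 candidates. Test each by forward raycasting.
  (5.5, 5.5, 120°): beam 1 = 1.7321 ≠ 2.8868 ✗
  (2.5, 5.5, 285°): beam 1 = 1.5529 ≠ 2.8868 ✗
  (1.5, 3.5, 210°): beam 1 = 1.0000 ≠ 2.8868 ✗
  …
  (4.5, 3.5, 30°): r_1=2.8868, r_2=2.5882, r_3=2.8868, r_4=1.5529, r_5=1.7321 — all match ✓
No second candidate reproduces the full scan.

(x, y, θ) = (4.5, 3.5, 30°)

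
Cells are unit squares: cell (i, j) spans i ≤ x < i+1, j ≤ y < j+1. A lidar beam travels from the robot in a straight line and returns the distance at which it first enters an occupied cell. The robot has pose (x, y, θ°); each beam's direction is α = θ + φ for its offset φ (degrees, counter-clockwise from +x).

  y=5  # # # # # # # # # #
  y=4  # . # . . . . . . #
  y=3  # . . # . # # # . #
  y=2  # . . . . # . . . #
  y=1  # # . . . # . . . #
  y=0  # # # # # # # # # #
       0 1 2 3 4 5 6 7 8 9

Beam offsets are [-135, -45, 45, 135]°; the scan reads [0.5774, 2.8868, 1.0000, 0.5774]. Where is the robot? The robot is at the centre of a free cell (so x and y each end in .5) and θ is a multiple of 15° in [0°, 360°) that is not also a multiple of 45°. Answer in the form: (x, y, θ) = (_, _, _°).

Candidates: 24 free-cell centres × 16 headings = 384 poses. Raycast each; keep the one whose scan matches to 4 dp.
  (3.5, 1.5, 195°): beam 1 = 4.0415 ≠ 0.5774 ✗
  (2.5, 3.5, 255°): beam 2 = 1.7321 ≠ 2.8868 ✗
  (8.5, 4.5, 105°): beam 2 = 0.5774 ≠ 2.8868 ✗
  (4.5, 3.5, 165°): beam 2 = 1.7321 ≠ 2.8868 ✗
  (8.5, 2.5, 30°): beam 1 = 1.5529 ≠ 0.5774 ✗
  …
  (6.5, 1.5, 75°): r_1=0.5774, r_2=2.8868, r_3=1.0000, r_4=0.5774 — all match ✓
Only this pose fits every beam.

(x, y, θ) = (6.5, 1.5, 75°)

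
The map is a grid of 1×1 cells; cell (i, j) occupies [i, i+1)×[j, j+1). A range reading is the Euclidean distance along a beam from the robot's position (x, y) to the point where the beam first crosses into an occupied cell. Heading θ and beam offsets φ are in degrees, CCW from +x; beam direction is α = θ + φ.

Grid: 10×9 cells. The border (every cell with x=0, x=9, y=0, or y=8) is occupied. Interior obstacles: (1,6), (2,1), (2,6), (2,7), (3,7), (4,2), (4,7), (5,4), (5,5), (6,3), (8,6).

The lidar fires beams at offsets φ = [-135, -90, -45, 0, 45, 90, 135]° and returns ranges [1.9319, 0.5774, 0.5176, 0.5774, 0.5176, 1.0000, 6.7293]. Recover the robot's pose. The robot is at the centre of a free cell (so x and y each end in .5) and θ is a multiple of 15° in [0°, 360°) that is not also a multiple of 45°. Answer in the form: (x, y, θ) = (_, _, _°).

(x, y, θ) = (8.5, 1.5, 330°)

Candidates: 45 free-cell centres × 16 headings = 720 poses. Raycast each; keep the one whose scan matches to 4 dp.
  (1.5, 3.5, 150°): beam 1 = 3.6235 ≠ 1.9319 ✗
  (6.5, 6.5, 105°): beam 1 = 2.8868 ≠ 1.9319 ✗
  (3.5, 3.5, 75°): beam 1 = 1.0000 ≠ 1.9319 ✗
  (5.5, 1.5, 345°): beam 1 = 1.0000 ≠ 1.9319 ✗
  …
  (8.5, 1.5, 330°): r_1=1.9319, r_2=0.5774, r_3=0.5176, r_4=0.5774, r_5=0.5176, r_6=1.0000, r_7=6.7293 — all match ✓
No second candidate reproduces the full scan.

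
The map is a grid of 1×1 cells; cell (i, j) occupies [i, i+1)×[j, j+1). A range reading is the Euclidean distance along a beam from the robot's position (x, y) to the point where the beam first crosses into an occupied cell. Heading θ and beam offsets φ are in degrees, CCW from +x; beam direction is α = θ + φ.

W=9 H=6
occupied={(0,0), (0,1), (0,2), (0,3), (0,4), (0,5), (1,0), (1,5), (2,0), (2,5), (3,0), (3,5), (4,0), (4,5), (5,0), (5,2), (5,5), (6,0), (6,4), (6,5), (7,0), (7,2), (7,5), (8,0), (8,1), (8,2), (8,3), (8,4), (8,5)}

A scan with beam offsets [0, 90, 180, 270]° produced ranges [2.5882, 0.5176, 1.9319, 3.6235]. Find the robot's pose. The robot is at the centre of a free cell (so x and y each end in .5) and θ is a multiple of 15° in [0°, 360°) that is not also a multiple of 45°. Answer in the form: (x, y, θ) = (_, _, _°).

The pose lattice has 25·16 = 400 candidates. Test each by forward raycasting.
  (3.5, 2.5, 150°): beam 1 = 2.8868 ≠ 2.5882 ✗
  (3.5, 3.5, 240°): beam 1 = 2.8868 ≠ 2.5882 ✗
  (2.5, 1.5, 105°): beam 1 = 3.6235 ≠ 2.5882 ✗
  …
  (3.5, 1.5, 165°): r_1=2.5882, r_2=0.5176, r_3=1.9319, r_4=3.6235 — all match ✓
Only this pose fits every beam.

(x, y, θ) = (3.5, 1.5, 165°)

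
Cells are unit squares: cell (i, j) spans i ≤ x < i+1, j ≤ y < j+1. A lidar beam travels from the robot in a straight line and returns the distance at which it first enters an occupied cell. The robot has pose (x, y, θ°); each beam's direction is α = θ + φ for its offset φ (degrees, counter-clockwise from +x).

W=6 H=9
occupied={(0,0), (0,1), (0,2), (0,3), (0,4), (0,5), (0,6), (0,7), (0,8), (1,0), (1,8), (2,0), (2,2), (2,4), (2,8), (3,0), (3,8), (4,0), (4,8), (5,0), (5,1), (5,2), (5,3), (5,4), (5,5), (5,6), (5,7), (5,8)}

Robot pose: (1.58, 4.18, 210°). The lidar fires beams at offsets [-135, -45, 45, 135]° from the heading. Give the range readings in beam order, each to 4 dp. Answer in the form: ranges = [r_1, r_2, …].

ranges = [3.9548, 0.6005, 2.2409, 0.4348]

beam 1: φ=-135°, α=75°
  cosα=0.2588 sinα=0.9659 | (1,4) | tMaxX 1.6228 tMaxY 0.8489 | tΔX 3.8637 tΔY 1.0353
    t=0.8489 [y] (1,5)
    t=1.6228 [x] (2,5)
    t=1.8842 [y] (2,6)
    t=2.9195 [y] (2,7)
    t=3.9548 [y] (2,8) — stop
  → r_1 = 3.9548
beam 2: φ=-45°, α=165°
  cosα=-0.9659 sinα=0.2588 | (1,4) | tMaxX 0.6005 tMaxY 3.1682 | tΔX 1.0353 tΔY 3.8637
    t=0.6005 [x] (0,4) — stop
  → r_2 = 0.6005
beam 3: φ=45°, α=255°
  cosα=-0.2588 sinα=-0.9659 | (1,4) | tMaxX 2.2409 tMaxY 0.1863 | tΔX 3.8637 tΔY 1.0353
    t=0.1863 [y] (1,3)
    t=1.2216 [y] (1,2)
    t=2.2409 [x] (0,2) — stop
  → r_3 = 2.2409
beam 4: φ=135°, α=345°
  cosα=0.9659 sinα=-0.2588 | (1,4) | tMaxX 0.4348 tMaxY 0.6955 | tΔX 1.0353 tΔY 3.8637
    t=0.4348 [x] (2,4) — stop
  → r_4 = 0.4348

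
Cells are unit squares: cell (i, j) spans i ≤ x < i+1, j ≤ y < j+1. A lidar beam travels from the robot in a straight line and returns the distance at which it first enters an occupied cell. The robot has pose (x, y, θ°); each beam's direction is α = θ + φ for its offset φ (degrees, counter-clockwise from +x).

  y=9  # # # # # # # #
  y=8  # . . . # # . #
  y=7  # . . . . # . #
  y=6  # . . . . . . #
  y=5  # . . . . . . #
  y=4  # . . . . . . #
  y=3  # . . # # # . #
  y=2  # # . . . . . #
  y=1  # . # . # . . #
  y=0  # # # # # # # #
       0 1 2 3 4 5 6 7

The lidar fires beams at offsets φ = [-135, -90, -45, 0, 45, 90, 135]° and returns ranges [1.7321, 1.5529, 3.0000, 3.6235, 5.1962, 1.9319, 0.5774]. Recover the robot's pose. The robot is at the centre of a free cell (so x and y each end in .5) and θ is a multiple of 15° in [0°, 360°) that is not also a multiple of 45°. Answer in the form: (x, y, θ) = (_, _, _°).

(x, y, θ) = (5.5, 4.5, 105°)

Enumerate (i+0.5, j+0.5, θ) over the 39 free cells and 16 admissible headings. For each, cast all 7 beams and compare to the given ranges.
  (2.5, 3.5, 300°): beam 1 = 1.5529 ≠ 1.7321 ✗
  (3.5, 5.5, 210°): beam 1 = 2.5882 ≠ 1.7321 ✗
  (6.5, 5.5, 105°): beam 1 = 0.5774 ≠ 1.7321 ✗
  (2.5, 6.5, 330°): beam 1 = 1.5529 ≠ 1.7321 ✗
  (2.5, 8.5, 330°): beam 1 = 1.5529 ≠ 1.7321 ✗
  …
  (5.5, 4.5, 105°): r_1=1.7321, r_2=1.5529, r_3=3.0000, r_4=3.6235, r_5=5.1962, r_6=1.9319, r_7=0.5774 — all match ✓
Unique over the lattice → pose = (5.5, 4.5, 105°).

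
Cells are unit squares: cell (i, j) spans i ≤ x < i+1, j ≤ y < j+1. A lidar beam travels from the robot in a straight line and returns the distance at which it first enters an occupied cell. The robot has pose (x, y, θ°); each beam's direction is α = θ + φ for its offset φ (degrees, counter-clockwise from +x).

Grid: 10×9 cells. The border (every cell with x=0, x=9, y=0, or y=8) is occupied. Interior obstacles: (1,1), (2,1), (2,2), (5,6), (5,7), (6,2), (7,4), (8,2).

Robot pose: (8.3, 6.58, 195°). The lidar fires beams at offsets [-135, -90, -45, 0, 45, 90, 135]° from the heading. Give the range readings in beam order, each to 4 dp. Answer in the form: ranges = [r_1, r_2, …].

ranges = [1.4000, 1.4701, 2.6558, 7.5575, 1.8244, 2.7046, 0.8083]

beam 1: φ=-135°, α=60°
  direction (0.5000, 0.8660); cell (8,6); t to first gridline: x 1.4000, y 0.4850 (then +2.0000 / +1.1547)
    (8,7) via y @ 0.4850
    (9,7) via x @ 1.4000  # hit
  → r_1 = 1.4000
beam 2: φ=-90°, α=105°
  direction (-0.2588, 0.9659); cell (8,6); t to first gridline: x 1.1591, y 0.4348 (then +3.8637 / +1.0353)
    (8,7) via y @ 0.4348
    (7,7) via x @ 1.1591
    (7,8) via y @ 1.4701  # hit
  → r_2 = 1.4701
beam 3: φ=-45°, α=150°
  direction (-0.8660, 0.5000); cell (8,6); t to first gridline: x 0.3464, y 0.8400 (then +1.1547 / +2.0000)
    (7,6) via x @ 0.3464
    (7,7) via y @ 0.8400
    (6,7) via x @ 1.5011
    (5,7) via x @ 2.6558  # hit
  → r_3 = 2.6558
beam 4: φ=0°, α=195°
  direction (-0.9659, -0.2588); cell (8,6); t to first gridline: x 0.3106, y 2.2409 (then +1.0353 / +3.8637)
    (7,6) via x @ 0.3106
    (6,6) via x @ 1.3459
    (6,5) via y @ 2.2409
    (5,5) via x @ 2.3811
    (4,5) via x @ 3.4164
    (3,5) via x @ 4.4517
    (2,5) via x @ 5.4870
    (2,4) via y @ 6.1047
    (1,4) via x @ 6.5222
    (0,4) via x @ 7.5575  # hit
  → r_4 = 7.5575
beam 5: φ=45°, α=240°
  direction (-0.5000, -0.8660); cell (8,6); t to first gridline: x 0.6000, y 0.6697 (then +2.0000 / +1.1547)
    (7,6) via x @ 0.6000
    (7,5) via y @ 0.6697
    (7,4) via y @ 1.8244  # hit
  → r_5 = 1.8244
beam 6: φ=90°, α=285°
  direction (0.2588, -0.9659); cell (8,6); t to first gridline: x 2.7046, y 0.6005 (then +3.8637 / +1.0353)
    (8,5) via y @ 0.6005
    (8,4) via y @ 1.6357
    (8,3) via y @ 2.6710
    (9,3) via x @ 2.7046  # hit
  → r_6 = 2.7046
beam 7: φ=135°, α=330°
  direction (0.8660, -0.5000); cell (8,6); t to first gridline: x 0.8083, y 1.1600 (then +1.1547 / +2.0000)
    (9,6) via x @ 0.8083  # hit
  → r_7 = 0.8083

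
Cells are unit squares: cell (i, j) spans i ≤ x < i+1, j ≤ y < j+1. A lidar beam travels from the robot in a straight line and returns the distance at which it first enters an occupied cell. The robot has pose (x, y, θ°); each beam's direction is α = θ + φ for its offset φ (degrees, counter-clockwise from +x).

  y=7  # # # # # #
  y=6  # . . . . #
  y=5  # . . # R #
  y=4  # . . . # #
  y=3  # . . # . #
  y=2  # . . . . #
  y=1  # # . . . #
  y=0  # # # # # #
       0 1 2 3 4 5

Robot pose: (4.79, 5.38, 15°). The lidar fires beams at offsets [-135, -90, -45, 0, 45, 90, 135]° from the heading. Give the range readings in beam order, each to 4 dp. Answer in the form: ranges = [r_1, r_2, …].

ranges = [0.4388, 0.3934, 0.2425, 0.2174, 0.4200, 1.6771, 0.9122]

beam 1: φ=-135°, α=240°
  d=(-0.5000,-0.8660)  start (4,5)  tX=1.5800 tY=0.4388  stride 1/|dx|=2.0000 1/|dy|=1.1547
    cross y-line → (4,4), t=0.4388 (wall)
  → r_1 = 0.4388
beam 2: φ=-90°, α=285°
  d=(0.2588,-0.9659)  start (4,5)  tX=0.8114 tY=0.3934  stride 1/|dx|=3.8637 1/|dy|=1.0353
    cross y-line → (4,4), t=0.3934 (wall)
  → r_2 = 0.3934
beam 3: φ=-45°, α=330°
  d=(0.8660,-0.5000)  start (4,5)  tX=0.2425 tY=0.7600  stride 1/|dx|=1.1547 1/|dy|=2.0000
    cross x-line → (5,5), t=0.2425 (wall)
  → r_3 = 0.2425
beam 4: φ=0°, α=15°
  d=(0.9659,0.2588)  start (4,5)  tX=0.2174 tY=2.3955  stride 1/|dx|=1.0353 1/|dy|=3.8637
    cross x-line → (5,5), t=0.2174 (wall)
  → r_4 = 0.2174
beam 5: φ=45°, α=60°
  d=(0.5000,0.8660)  start (4,5)  tX=0.4200 tY=0.7159  stride 1/|dx|=2.0000 1/|dy|=1.1547
    cross x-line → (5,5), t=0.4200 (wall)
  → r_5 = 0.4200
beam 6: φ=90°, α=105°
  d=(-0.2588,0.9659)  start (4,5)  tX=3.0523 tY=0.6419  stride 1/|dx|=3.8637 1/|dy|=1.0353
    cross y-line → (4,6), t=0.6419
    cross y-line → (4,7), t=1.6771 (wall)
  → r_6 = 1.6771
beam 7: φ=135°, α=150°
  d=(-0.8660,0.5000)  start (4,5)  tX=0.9122 tY=1.2400  stride 1/|dx|=1.1547 1/|dy|=2.0000
    cross x-line → (3,5), t=0.9122 (wall)
  → r_7 = 0.9122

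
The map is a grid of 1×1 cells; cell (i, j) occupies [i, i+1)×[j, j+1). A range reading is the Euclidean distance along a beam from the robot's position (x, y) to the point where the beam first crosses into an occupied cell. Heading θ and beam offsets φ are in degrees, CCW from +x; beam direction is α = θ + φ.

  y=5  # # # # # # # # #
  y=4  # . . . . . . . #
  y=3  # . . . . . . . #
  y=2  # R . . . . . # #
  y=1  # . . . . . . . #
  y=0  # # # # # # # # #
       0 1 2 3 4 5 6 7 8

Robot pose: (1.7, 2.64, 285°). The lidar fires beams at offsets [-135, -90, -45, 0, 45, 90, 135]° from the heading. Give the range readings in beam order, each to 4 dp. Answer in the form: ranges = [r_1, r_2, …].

beam 1: φ=-135°, α=150°
  d=(-0.8660,0.5000)  start (1,2)  tX=0.8083 tY=0.7200  stride 1/|dx|=1.1547 1/|dy|=2.0000
    cross y-line → (1,3), t=0.7200
    cross x-line → (0,3), t=0.8083 (wall)
  → r_1 = 0.8083
beam 2: φ=-90°, α=195°
  d=(-0.9659,-0.2588)  start (1,2)  tX=0.7247 tY=2.4728  stride 1/|dx|=1.0353 1/|dy|=3.8637
    cross x-line → (0,2), t=0.7247 (wall)
  → r_2 = 0.7247
beam 3: φ=-45°, α=240°
  d=(-0.5000,-0.8660)  start (1,2)  tX=1.4000 tY=0.7390  stride 1/|dx|=2.0000 1/|dy|=1.1547
    cross y-line → (1,1), t=0.7390
    cross x-line → (0,1), t=1.4000 (wall)
  → r_3 = 1.4000
beam 4: φ=0°, α=285°
  d=(0.2588,-0.9659)  start (1,2)  tX=1.1591 tY=0.6626  stride 1/|dx|=3.8637 1/|dy|=1.0353
    cross y-line → (1,1), t=0.6626
    cross x-line → (2,1), t=1.1591
    cross y-line → (2,0), t=1.6979 (wall)
  → r_4 = 1.6979
beam 5: φ=45°, α=330°
  d=(0.8660,-0.5000)  start (1,2)  tX=0.3464 tY=1.2800  stride 1/|dx|=1.1547 1/|dy|=2.0000
    cross x-line → (2,2), t=0.3464
    cross y-line → (2,1), t=1.2800
    cross x-line → (3,1), t=1.5011
    cross x-line → (4,1), t=2.6558
    cross y-line → (4,0), t=3.2800 (wall)
  → r_5 = 3.2800
beam 6: φ=90°, α=15°
  d=(0.9659,0.2588)  start (1,2)  tX=0.3106 tY=1.3909  stride 1/|dx|=1.0353 1/|dy|=3.8637
    cross x-line → (2,2), t=0.3106
    cross x-line → (3,2), t=1.3459
    cross y-line → (3,3), t=1.3909
    cross x-line → (4,3), t=2.3811
    cross x-line → (5,3), t=3.4164
    cross x-line → (6,3), t=4.4517
    cross y-line → (6,4), t=5.2546
    cross x-line → (7,4), t=5.4870
    cross x-line → (8,4), t=6.5222 (wall)
  → r_6 = 6.5222
beam 7: φ=135°, α=60°
  d=(0.5000,0.8660)  start (1,2)  tX=0.6000 tY=0.4157  stride 1/|dx|=2.0000 1/|dy|=1.1547
    cross y-line → (1,3), t=0.4157
    cross x-line → (2,3), t=0.6000
    cross y-line → (2,4), t=1.5704
    cross x-line → (3,4), t=2.6000
    cross y-line → (3,5), t=2.7251 (wall)
  → r_7 = 2.7251

ranges = [0.8083, 0.7247, 1.4000, 1.6979, 3.2800, 6.5222, 2.7251]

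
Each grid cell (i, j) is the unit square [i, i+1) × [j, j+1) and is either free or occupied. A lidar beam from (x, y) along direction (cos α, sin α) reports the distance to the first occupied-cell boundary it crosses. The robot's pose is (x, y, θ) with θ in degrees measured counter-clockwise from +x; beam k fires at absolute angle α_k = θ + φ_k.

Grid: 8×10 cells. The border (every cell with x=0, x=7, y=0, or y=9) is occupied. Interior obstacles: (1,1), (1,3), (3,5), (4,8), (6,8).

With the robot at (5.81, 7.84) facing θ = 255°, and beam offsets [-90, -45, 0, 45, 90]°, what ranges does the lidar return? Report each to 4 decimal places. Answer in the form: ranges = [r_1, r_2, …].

beam 1: φ=-90°, α=165°
  dir = (cos 165°, sin 165°) = (-0.9659, 0.2588); from cell (5,7)
  next x-line at t=0.8386, next y-line at t=0.6182; Δt_x=1.0353, Δt_y=3.8637
    y: enter (5,8) at t=0.6182
    x: enter (4,8) at t=0.8386 ← occupied
  → r_1 = 0.8386
beam 2: φ=-45°, α=210°
  dir = (cos 210°, sin 210°) = (-0.8660, -0.5000); from cell (5,7)
  next x-line at t=0.9353, next y-line at t=1.6800; Δt_x=1.1547, Δt_y=2.0000
    x: enter (4,7) at t=0.9353
    y: enter (4,6) at t=1.6800
    x: enter (3,6) at t=2.0900
    x: enter (2,6) at t=3.2447
    y: enter (2,5) at t=3.6800
    x: enter (1,5) at t=4.3994
    x: enter (0,5) at t=5.5541 ← occupied
  → r_2 = 5.5541
beam 3: φ=0°, α=255°
  dir = (cos 255°, sin 255°) = (-0.2588, -0.9659); from cell (5,7)
  next x-line at t=3.1296, next y-line at t=0.8696; Δt_x=3.8637, Δt_y=1.0353
    y: enter (5,6) at t=0.8696
    y: enter (5,5) at t=1.9049
    y: enter (5,4) at t=2.9402
    x: enter (4,4) at t=3.1296
    y: enter (4,3) at t=3.9755
    y: enter (4,2) at t=5.0107
    y: enter (4,1) at t=6.0460
    x: enter (3,1) at t=6.9933
    y: enter (3,0) at t=7.0813 ← occupied
  → r_3 = 7.0813
beam 4: φ=45°, α=300°
  dir = (cos 300°, sin 300°) = (0.5000, -0.8660); from cell (5,7)
  next x-line at t=0.3800, next y-line at t=0.9699; Δt_x=2.0000, Δt_y=1.1547
    x: enter (6,7) at t=0.3800
    y: enter (6,6) at t=0.9699
    y: enter (6,5) at t=2.1246
    x: enter (7,5) at t=2.3800 ← occupied
  → r_4 = 2.3800
beam 5: φ=90°, α=345°
  dir = (cos 345°, sin 345°) = (0.9659, -0.2588); from cell (5,7)
  next x-line at t=0.1967, next y-line at t=3.2455; Δt_x=1.0353, Δt_y=3.8637
    x: enter (6,7) at t=0.1967
    x: enter (7,7) at t=1.2320 ← occupied
  → r_5 = 1.2320

ranges = [0.8386, 5.5541, 7.0813, 2.3800, 1.2320]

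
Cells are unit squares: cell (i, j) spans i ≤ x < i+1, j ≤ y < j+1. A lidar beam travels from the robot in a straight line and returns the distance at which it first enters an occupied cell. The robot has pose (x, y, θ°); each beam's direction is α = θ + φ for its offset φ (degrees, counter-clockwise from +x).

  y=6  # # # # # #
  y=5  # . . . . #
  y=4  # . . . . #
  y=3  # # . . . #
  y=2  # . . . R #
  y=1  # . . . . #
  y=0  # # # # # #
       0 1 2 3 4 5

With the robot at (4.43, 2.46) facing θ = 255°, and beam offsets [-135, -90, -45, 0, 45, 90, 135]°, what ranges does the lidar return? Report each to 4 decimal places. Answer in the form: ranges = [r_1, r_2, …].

ranges = [4.0876, 2.5157, 2.9200, 1.5115, 1.1400, 0.5901, 0.6582]

beam 1: φ=-135°, α=120°
  d=(-0.5000,0.8660)  start (4,2)  tX=0.8600 tY=0.6235  stride 1/|dx|=2.0000 1/|dy|=1.1547
    cross y-line → (4,3), t=0.6235
    cross x-line → (3,3), t=0.8600
    cross y-line → (3,4), t=1.7782
    cross x-line → (2,4), t=2.8600
    cross y-line → (2,5), t=2.9329
    cross y-line → (2,6), t=4.0876 (wall)
  → r_1 = 4.0876
beam 2: φ=-90°, α=165°
  d=(-0.9659,0.2588)  start (4,2)  tX=0.4452 tY=2.0864  stride 1/|dx|=1.0353 1/|dy|=3.8637
    cross x-line → (3,2), t=0.4452
    cross x-line → (2,2), t=1.4804
    cross y-line → (2,3), t=2.0864
    cross x-line → (1,3), t=2.5157 (wall)
  → r_2 = 2.5157
beam 3: φ=-45°, α=210°
  d=(-0.8660,-0.5000)  start (4,2)  tX=0.4965 tY=0.9200  stride 1/|dx|=1.1547 1/|dy|=2.0000
    cross x-line → (3,2), t=0.4965
    cross y-line → (3,1), t=0.9200
    cross x-line → (2,1), t=1.6512
    cross x-line → (1,1), t=2.8059
    cross y-line → (1,0), t=2.9200 (wall)
  → r_3 = 2.9200
beam 4: φ=0°, α=255°
  d=(-0.2588,-0.9659)  start (4,2)  tX=1.6614 tY=0.4762  stride 1/|dx|=3.8637 1/|dy|=1.0353
    cross y-line → (4,1), t=0.4762
    cross y-line → (4,0), t=1.5115 (wall)
  → r_4 = 1.5115
beam 5: φ=45°, α=300°
  d=(0.5000,-0.8660)  start (4,2)  tX=1.1400 tY=0.5312  stride 1/|dx|=2.0000 1/|dy|=1.1547
    cross y-line → (4,1), t=0.5312
    cross x-line → (5,1), t=1.1400 (wall)
  → r_5 = 1.1400
beam 6: φ=90°, α=345°
  d=(0.9659,-0.2588)  start (4,2)  tX=0.5901 tY=1.7773  stride 1/|dx|=1.0353 1/|dy|=3.8637
    cross x-line → (5,2), t=0.5901 (wall)
  → r_6 = 0.5901
beam 7: φ=135°, α=30°
  d=(0.8660,0.5000)  start (4,2)  tX=0.6582 tY=1.0800  stride 1/|dx|=1.1547 1/|dy|=2.0000
    cross x-line → (5,2), t=0.6582 (wall)
  → r_7 = 0.6582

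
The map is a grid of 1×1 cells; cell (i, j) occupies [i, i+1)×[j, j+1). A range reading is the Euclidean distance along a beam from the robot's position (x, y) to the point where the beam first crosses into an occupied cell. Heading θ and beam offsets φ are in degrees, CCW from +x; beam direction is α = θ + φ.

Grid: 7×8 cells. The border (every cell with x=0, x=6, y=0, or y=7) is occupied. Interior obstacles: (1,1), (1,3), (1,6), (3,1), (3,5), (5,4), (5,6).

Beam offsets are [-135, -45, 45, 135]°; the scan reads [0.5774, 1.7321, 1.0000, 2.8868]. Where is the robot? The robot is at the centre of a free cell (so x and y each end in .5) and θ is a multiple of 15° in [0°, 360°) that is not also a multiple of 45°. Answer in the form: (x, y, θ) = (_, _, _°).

The pose lattice has 23·16 = 368 candidates. Test each by forward raycasting.
  (5.5, 5.5, 105°): beam 2 = 0.5774 ≠ 1.7321 ✗
  (5.5, 1.5, 240°): beam 1 = 5.6940 ≠ 0.5774 ✗
  (5.5, 2.5, 255°): beam 1 = 3.0000 ≠ 0.5774 ✗
  …
  (4.5, 4.5, 105°): r_1=0.5774, r_2=1.7321, r_3=1.0000, r_4=2.8868 — all match ✓
No second candidate reproduces the full scan.

(x, y, θ) = (4.5, 4.5, 105°)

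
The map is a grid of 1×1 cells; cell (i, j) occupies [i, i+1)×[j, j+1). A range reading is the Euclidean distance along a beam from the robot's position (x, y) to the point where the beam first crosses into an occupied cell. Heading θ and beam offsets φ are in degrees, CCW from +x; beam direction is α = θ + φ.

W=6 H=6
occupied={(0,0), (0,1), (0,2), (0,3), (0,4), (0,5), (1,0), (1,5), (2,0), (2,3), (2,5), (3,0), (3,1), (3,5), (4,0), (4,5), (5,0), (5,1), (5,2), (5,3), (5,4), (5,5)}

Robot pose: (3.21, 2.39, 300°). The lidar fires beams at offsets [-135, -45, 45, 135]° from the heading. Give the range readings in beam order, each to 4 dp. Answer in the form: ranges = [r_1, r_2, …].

ranges = [2.2880, 0.4038, 1.8531, 2.7021]

beam 1: φ=-135°, α=165°
  dir = (cos 165°, sin 165°) = (-0.9659, 0.2588); from cell (3,2)
  next x-line at t=0.2174, next y-line at t=2.3569; Δt_x=1.0353, Δt_y=3.8637
    x: enter (2,2) at t=0.2174
    x: enter (1,2) at t=1.2527
    x: enter (0,2) at t=2.2880 ← occupied
  → r_1 = 2.2880
beam 2: φ=-45°, α=255°
  dir = (cos 255°, sin 255°) = (-0.2588, -0.9659); from cell (3,2)
  next x-line at t=0.8114, next y-line at t=0.4038; Δt_x=3.8637, Δt_y=1.0353
    y: enter (3,1) at t=0.4038 ← occupied
  → r_2 = 0.4038
beam 3: φ=45°, α=345°
  dir = (cos 345°, sin 345°) = (0.9659, -0.2588); from cell (3,2)
  next x-line at t=0.8179, next y-line at t=1.5068; Δt_x=1.0353, Δt_y=3.8637
    x: enter (4,2) at t=0.8179
    y: enter (4,1) at t=1.5068
    x: enter (5,1) at t=1.8531 ← occupied
  → r_3 = 1.8531
beam 4: φ=135°, α=75°
  dir = (cos 75°, sin 75°) = (0.2588, 0.9659); from cell (3,2)
  next x-line at t=3.0523, next y-line at t=0.6315; Δt_x=3.8637, Δt_y=1.0353
    y: enter (3,3) at t=0.6315
    y: enter (3,4) at t=1.6668
    y: enter (3,5) at t=2.7021 ← occupied
  → r_4 = 2.7021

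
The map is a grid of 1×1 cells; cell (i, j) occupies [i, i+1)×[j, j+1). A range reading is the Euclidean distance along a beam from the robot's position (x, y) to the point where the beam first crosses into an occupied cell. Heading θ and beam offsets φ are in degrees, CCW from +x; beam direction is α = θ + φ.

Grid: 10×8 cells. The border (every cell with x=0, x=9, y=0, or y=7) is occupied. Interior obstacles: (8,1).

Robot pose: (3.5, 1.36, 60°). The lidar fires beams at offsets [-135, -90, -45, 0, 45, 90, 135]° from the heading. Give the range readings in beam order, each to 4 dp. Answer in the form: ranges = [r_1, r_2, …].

ranges = [0.3727, 0.7200, 5.6940, 6.5125, 5.8390, 2.8868, 1.3909]

beam 1: φ=-135°, α=285°
  d=(0.2588,-0.9659)  start (3,1)  tX=1.9319 tY=0.3727  stride 1/|dx|=3.8637 1/|dy|=1.0353
    cross y-line → (3,0), t=0.3727 (wall)
  → r_1 = 0.3727
beam 2: φ=-90°, α=330°
  d=(0.8660,-0.5000)  start (3,1)  tX=0.5774 tY=0.7200  stride 1/|dx|=1.1547 1/|dy|=2.0000
    cross x-line → (4,1), t=0.5774
    cross y-line → (4,0), t=0.7200 (wall)
  → r_2 = 0.7200
beam 3: φ=-45°, α=15°
  d=(0.9659,0.2588)  start (3,1)  tX=0.5176 tY=2.4728  stride 1/|dx|=1.0353 1/|dy|=3.8637
    cross x-line → (4,1), t=0.5176
    cross x-line → (5,1), t=1.5529
    cross y-line → (5,2), t=2.4728
    cross x-line → (6,2), t=2.5882
    cross x-line → (7,2), t=3.6235
    cross x-line → (8,2), t=4.6587
    cross x-line → (9,2), t=5.6940 (wall)
  → r_3 = 5.6940
beam 4: φ=0°, α=60°
  d=(0.5000,0.8660)  start (3,1)  tX=1.0000 tY=0.7390  stride 1/|dx|=2.0000 1/|dy|=1.1547
    cross y-line → (3,2), t=0.7390
    cross x-line → (4,2), t=1.0000
    cross y-line → (4,3), t=1.8937
    cross x-line → (5,3), t=3.0000
    cross y-line → (5,4), t=3.0484
    cross y-line → (5,5), t=4.2031
    cross x-line → (6,5), t=5.0000
    cross y-line → (6,6), t=5.3578
    cross y-line → (6,7), t=6.5125 (wall)
  → r_4 = 6.5125
beam 5: φ=45°, α=105°
  d=(-0.2588,0.9659)  start (3,1)  tX=1.9319 tY=0.6626  stride 1/|dx|=3.8637 1/|dy|=1.0353
    cross y-line → (3,2), t=0.6626
    cross y-line → (3,3), t=1.6979
    cross x-line → (2,3), t=1.9319
    cross y-line → (2,4), t=2.7331
    cross y-line → (2,5), t=3.7684
    cross y-line → (2,6), t=4.8037
    cross x-line → (1,6), t=5.7956
    cross y-line → (1,7), t=5.8390 (wall)
  → r_5 = 5.8390
beam 6: φ=90°, α=150°
  d=(-0.8660,0.5000)  start (3,1)  tX=0.5774 tY=1.2800  stride 1/|dx|=1.1547 1/|dy|=2.0000
    cross x-line → (2,1), t=0.5774
    cross y-line → (2,2), t=1.2800
    cross x-line → (1,2), t=1.7321
    cross x-line → (0,2), t=2.8868 (wall)
  → r_6 = 2.8868
beam 7: φ=135°, α=195°
  d=(-0.9659,-0.2588)  start (3,1)  tX=0.5176 tY=1.3909  stride 1/|dx|=1.0353 1/|dy|=3.8637
    cross x-line → (2,1), t=0.5176
    cross y-line → (2,0), t=1.3909 (wall)
  → r_7 = 1.3909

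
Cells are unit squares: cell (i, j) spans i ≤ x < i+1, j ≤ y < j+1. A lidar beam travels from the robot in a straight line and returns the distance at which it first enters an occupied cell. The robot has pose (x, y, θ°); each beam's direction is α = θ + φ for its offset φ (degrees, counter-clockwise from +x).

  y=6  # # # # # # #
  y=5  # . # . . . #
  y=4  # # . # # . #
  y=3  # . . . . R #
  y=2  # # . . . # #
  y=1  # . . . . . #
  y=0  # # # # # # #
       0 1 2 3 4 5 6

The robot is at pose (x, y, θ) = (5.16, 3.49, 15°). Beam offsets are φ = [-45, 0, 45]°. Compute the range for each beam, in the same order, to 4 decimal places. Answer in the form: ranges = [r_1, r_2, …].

beam 1: φ=-45°, α=330°
  cosα=0.8660 sinα=-0.5000 | (5,3) | tMaxX 0.9699 tMaxY 0.9800 | tΔX 1.1547 tΔY 2.0000
    t=0.9699 [x] (6,3) — stop
  → r_1 = 0.9699
beam 2: φ=0°, α=15°
  cosα=0.9659 sinα=0.2588 | (5,3) | tMaxX 0.8696 tMaxY 1.9705 | tΔX 1.0353 tΔY 3.8637
    t=0.8696 [x] (6,3) — stop
  → r_2 = 0.8696
beam 3: φ=45°, α=60°
  cosα=0.5000 sinα=0.8660 | (5,3) | tMaxX 1.6800 tMaxY 0.5889 | tΔX 2.0000 tΔY 1.1547
    t=0.5889 [y] (5,4)
    t=1.6800 [x] (6,4) — stop
  → r_3 = 1.6800

ranges = [0.9699, 0.8696, 1.6800]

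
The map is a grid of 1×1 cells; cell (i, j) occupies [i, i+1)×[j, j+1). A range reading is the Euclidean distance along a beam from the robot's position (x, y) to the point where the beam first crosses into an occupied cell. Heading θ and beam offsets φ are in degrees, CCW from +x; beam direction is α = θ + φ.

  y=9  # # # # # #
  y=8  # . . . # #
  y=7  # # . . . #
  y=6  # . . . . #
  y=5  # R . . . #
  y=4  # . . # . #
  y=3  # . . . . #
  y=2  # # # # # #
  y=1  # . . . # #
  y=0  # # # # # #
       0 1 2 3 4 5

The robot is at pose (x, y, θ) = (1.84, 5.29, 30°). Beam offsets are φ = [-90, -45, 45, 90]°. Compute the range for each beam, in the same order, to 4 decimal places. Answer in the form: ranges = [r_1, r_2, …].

beam 1: φ=-90°, α=300°
  cosα=0.5000 sinα=-0.8660 | (1,5) | tMaxX 0.3200 tMaxY 0.3349 | tΔX 2.0000 tΔY 1.1547
    t=0.3200 [x] (2,5)
    t=0.3349 [y] (2,4)
    t=1.4896 [y] (2,3)
    t=2.3200 [x] (3,3)
    t=2.6443 [y] (3,2) — stop
  → r_1 = 2.6443
beam 2: φ=-45°, α=345°
  cosα=0.9659 sinα=-0.2588 | (1,5) | tMaxX 0.1656 tMaxY 1.1205 | tΔX 1.0353 tΔY 3.8637
    t=0.1656 [x] (2,5)
    t=1.1205 [y] (2,4)
    t=1.2009 [x] (3,4) — stop
  → r_2 = 1.2009
beam 3: φ=45°, α=75°
  cosα=0.2588 sinα=0.9659 | (1,5) | tMaxX 0.6182 tMaxY 0.7350 | tΔX 3.8637 tΔY 1.0353
    t=0.6182 [x] (2,5)
    t=0.7350 [y] (2,6)
    t=1.7703 [y] (2,7)
    t=2.8056 [y] (2,8)
    t=3.8409 [y] (2,9) — stop
  → r_3 = 3.8409
beam 4: φ=90°, α=120°
  cosα=-0.5000 sinα=0.8660 | (1,5) | tMaxX 1.6800 tMaxY 0.8198 | tΔX 2.0000 tΔY 1.1547
    t=0.8198 [y] (1,6)
    t=1.6800 [x] (0,6) — stop
  → r_4 = 1.6800

ranges = [2.6443, 1.2009, 3.8409, 1.6800]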